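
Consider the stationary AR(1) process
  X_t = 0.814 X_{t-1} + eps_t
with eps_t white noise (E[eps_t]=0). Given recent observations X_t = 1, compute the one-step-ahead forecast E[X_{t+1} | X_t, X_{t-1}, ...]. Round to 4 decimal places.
E[X_{t+1} \mid \mathcal F_t] = 0.8140

For an AR(p) model X_t = c + sum_i phi_i X_{t-i} + eps_t, the
one-step-ahead conditional mean is
  E[X_{t+1} | X_t, ...] = c + sum_i phi_i X_{t+1-i}.
Substitute known values:
  E[X_{t+1} | ...] = (0.814) * (1)
                   = 0.8140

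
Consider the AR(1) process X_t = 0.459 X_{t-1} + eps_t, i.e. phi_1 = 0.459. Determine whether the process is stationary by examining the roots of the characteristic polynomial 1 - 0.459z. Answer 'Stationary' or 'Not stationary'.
\text{Stationary}

The AR(p) characteristic polynomial is P(z) = 1 - 0.459z.
Stationarity requires all roots to lie outside the unit circle, i.e. |z| > 1 for every root.
This is linear in z: 1 + (-0.459) z = 0  =>  z = -1/(-0.459) = 2.178649,  |z| = 2.178649.
Moduli of all roots: 2.1786.
All moduli strictly greater than 1? Yes.
Verdict: Stationary.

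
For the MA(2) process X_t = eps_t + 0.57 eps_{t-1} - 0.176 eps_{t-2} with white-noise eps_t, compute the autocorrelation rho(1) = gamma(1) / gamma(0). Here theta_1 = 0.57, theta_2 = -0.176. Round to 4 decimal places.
\rho(1) = 0.3464

For an MA(q) process with theta_0 = 1, the autocovariance is
  gamma(k) = sigma^2 * sum_{i=0..q-k} theta_i * theta_{i+k},
and rho(k) = gamma(k) / gamma(0). Sigma^2 cancels.
  numerator   = (1)*(0.57) + (0.57)*(-0.176) = 0.46968.
  denominator = (1)^2 + (0.57)^2 + (-0.176)^2 = 1.355876.
  rho(1) = 0.46968 / 1.355876 = 0.3464.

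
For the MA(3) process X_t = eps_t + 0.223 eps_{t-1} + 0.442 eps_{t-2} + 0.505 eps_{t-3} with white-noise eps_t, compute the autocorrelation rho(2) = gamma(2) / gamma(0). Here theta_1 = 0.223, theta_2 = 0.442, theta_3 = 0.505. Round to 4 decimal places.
\rho(2) = 0.3697

For an MA(q) process with theta_0 = 1, the autocovariance is
  gamma(k) = sigma^2 * sum_{i=0..q-k} theta_i * theta_{i+k},
and rho(k) = gamma(k) / gamma(0). Sigma^2 cancels.
  numerator   = (1)*(0.442) + (0.223)*(0.505) = 0.554615.
  denominator = (1)^2 + (0.223)^2 + (0.442)^2 + (0.505)^2 = 1.500118.
  rho(2) = 0.554615 / 1.500118 = 0.3697.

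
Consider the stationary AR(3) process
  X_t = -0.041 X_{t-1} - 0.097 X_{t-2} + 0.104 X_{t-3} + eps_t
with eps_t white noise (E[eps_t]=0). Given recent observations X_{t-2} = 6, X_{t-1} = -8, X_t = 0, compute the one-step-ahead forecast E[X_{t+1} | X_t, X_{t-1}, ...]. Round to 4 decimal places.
E[X_{t+1} \mid \mathcal F_t] = 1.4000

For an AR(p) model X_t = c + sum_i phi_i X_{t-i} + eps_t, the
one-step-ahead conditional mean is
  E[X_{t+1} | X_t, ...] = c + sum_i phi_i X_{t+1-i}.
Substitute known values:
  E[X_{t+1} | ...] = (-0.041) * (0) + (-0.097) * (-8) + (0.104) * (6)
                   = 1.4000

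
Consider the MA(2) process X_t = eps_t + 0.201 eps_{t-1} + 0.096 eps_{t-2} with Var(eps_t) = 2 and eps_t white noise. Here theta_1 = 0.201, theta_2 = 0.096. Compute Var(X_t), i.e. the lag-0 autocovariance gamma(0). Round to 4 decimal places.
\gamma(0) = 2.0992

For an MA(q) process X_t = eps_t + sum_i theta_i eps_{t-i} with
Var(eps_t) = sigma^2, the variance is
  gamma(0) = sigma^2 * (1 + sum_i theta_i^2).
  sum_i theta_i^2 = (0.201)^2 + (0.096)^2 = 0.040401 + 0.009216 = 0.049617.
  gamma(0) = 2 * (1 + 0.049617) = 2 * 1.049617 = 2.099234, which rounds to 2.0992.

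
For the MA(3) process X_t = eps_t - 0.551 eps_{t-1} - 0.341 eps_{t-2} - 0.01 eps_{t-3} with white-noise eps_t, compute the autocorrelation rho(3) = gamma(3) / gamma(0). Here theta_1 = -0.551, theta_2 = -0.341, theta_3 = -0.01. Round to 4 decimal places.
\rho(3) = -0.0070

For an MA(q) process with theta_0 = 1, the autocovariance is
  gamma(k) = sigma^2 * sum_{i=0..q-k} theta_i * theta_{i+k},
and rho(k) = gamma(k) / gamma(0). Sigma^2 cancels.
  numerator   = (1)*(-0.01) = -0.01.
  denominator = (1)^2 + (-0.551)^2 + (-0.341)^2 + (-0.01)^2 = 1.419982.
  rho(3) = -0.01 / 1.419982 = -0.0070.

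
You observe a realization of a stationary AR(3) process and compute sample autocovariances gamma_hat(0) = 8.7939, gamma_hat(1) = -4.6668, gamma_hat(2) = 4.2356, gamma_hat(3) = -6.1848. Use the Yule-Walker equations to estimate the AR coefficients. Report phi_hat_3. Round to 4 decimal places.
\hat\phi_{3} = -0.5600

The Yule-Walker equations for an AR(p) process read, in matrix form,
  Gamma_p phi = r_p,   with   (Gamma_p)_{ij} = gamma(|i - j|),
                       (r_p)_i = gamma(i),   i,j = 1..p.
Substitute the sample gammas (Toeplitz matrix and right-hand side of size 3):
  Gamma_p = [[8.7939, -4.6668, 4.2356], [-4.6668, 8.7939, -4.6668], [4.2356, -4.6668, 8.7939]]
  r_p     = [-4.6668, 4.2356, -6.1848]
Written out (R1..R3):
  (R1) 8.7939 phi_1 - 4.6668 phi_2 + 4.2356 phi_3 = -4.6668
  (R2) -4.6668 phi_1 + 8.7939 phi_2 - 4.6668 phi_3 = 4.2356
  (R3) 4.2356 phi_1 - 4.6668 phi_2 + 8.7939 phi_3 = -6.1848
Gaussian elimination:
  R2 <- R2 - (-4.6668/8.7939) R1 = R2 - (-0.530686) R1:  6.317294 phi_2 - 2.419026 phi_3 = 1.758994
  R3 <- R3 - (4.2356/8.7939) R1 = R3 - (0.481652) R1:  -2.419026 phi_2 + 6.753815 phi_3 = -3.937026
  R3 <- R3 - (-2.419026/6.317294) R2 = R3 - (-0.382921) R2:  5.827518 phi_3 = -3.26347
Back-substitution:
  phi_hat_3 = -3.26347 / 5.827518 = -0.56001
  phi_hat_2 = (1.758994 - (-2.419026)(-0.56001)) / 6.317294 = 0.064001
  phi_hat_1 = (-4.6668 - (-4.6668)(0.064001) - (4.2356)(-0.56001)) / 8.7939 = -0.226991
So phi_hat = [-0.2270, 0.0640, -0.5600].
Therefore phi_hat_3 = -0.5600.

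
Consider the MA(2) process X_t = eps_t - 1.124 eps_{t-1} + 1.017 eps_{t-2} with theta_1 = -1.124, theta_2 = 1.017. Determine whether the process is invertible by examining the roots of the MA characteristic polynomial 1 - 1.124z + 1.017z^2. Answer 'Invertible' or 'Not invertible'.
\text{Not invertible}

The MA(q) characteristic polynomial is P(z) = 1 - 1.124z + 1.017z^2.
Invertibility requires all roots to lie outside the unit circle, i.e. |z| > 1 for every root.
Set 1 + (-1.124) z + (1.017) z^2 = 0, i.e. a z^2 + b z + c = 0 with a = 1.017, b = -1.124, c = 1.
Discriminant D = b^2 - 4ac = (-1.124)^2 - 4*(1.017)*1 = 1.263376 - (4.068) = -2.804624.
D < 0, so the roots are the complex-conjugate pair z = (-b +/- i sqrt(-D)) / (2a) = 0.5526 +/- 0.8234i.
For a conjugate pair |z|^2 = z * conj(z) = (product of roots) = c/a = 1/(1.017) = 0.983284, so |z| = sqrt(0.983284) = 0.9916 for both roots.
Moduli of all roots: 0.9916, 0.9916.
All moduli strictly greater than 1? No.
Verdict: Not invertible.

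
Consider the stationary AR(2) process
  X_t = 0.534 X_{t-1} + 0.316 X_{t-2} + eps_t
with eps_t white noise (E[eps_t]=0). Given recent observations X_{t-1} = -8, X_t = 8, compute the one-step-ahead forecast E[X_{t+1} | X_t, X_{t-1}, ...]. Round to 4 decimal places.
E[X_{t+1} \mid \mathcal F_t] = 1.7440

For an AR(p) model X_t = c + sum_i phi_i X_{t-i} + eps_t, the
one-step-ahead conditional mean is
  E[X_{t+1} | X_t, ...] = c + sum_i phi_i X_{t+1-i}.
Substitute known values:
  E[X_{t+1} | ...] = (0.534) * (8) + (0.316) * (-8)
                   = 1.7440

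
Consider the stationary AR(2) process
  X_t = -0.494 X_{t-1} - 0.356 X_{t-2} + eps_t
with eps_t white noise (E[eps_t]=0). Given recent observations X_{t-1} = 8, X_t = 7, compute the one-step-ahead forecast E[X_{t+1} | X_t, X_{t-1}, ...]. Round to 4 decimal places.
E[X_{t+1} \mid \mathcal F_t] = -6.3060

For an AR(p) model X_t = c + sum_i phi_i X_{t-i} + eps_t, the
one-step-ahead conditional mean is
  E[X_{t+1} | X_t, ...] = c + sum_i phi_i X_{t+1-i}.
Substitute known values:
  E[X_{t+1} | ...] = (-0.494) * (7) + (-0.356) * (8)
                   = -6.3060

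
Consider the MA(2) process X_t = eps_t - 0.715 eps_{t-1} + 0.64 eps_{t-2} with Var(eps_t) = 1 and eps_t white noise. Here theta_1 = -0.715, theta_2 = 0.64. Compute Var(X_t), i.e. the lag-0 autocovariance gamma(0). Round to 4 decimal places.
\gamma(0) = 1.9208

For an MA(q) process X_t = eps_t + sum_i theta_i eps_{t-i} with
Var(eps_t) = sigma^2, the variance is
  gamma(0) = sigma^2 * (1 + sum_i theta_i^2).
  sum_i theta_i^2 = (-0.715)^2 + (0.64)^2 = 0.511225 + 0.4096 = 0.920825.
  gamma(0) = 1 * (1 + 0.920825) = 1 * 1.920825 = 1.920825, which rounds to 1.9208.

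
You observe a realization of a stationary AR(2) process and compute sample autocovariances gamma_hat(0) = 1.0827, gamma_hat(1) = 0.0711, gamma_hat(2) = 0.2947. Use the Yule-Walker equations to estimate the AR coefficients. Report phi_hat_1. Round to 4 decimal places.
\hat\phi_{1} = 0.0480

The Yule-Walker equations for an AR(p) process read, in matrix form,
  Gamma_p phi = r_p,   with   (Gamma_p)_{ij} = gamma(|i - j|),
                       (r_p)_i = gamma(i),   i,j = 1..p.
Substitute the sample gammas (Toeplitz matrix and right-hand side of size 2):
  Gamma_p = [[1.0827, 0.0711], [0.0711, 1.0827]]
  r_p     = [0.0711, 0.2947]
Written out:
  1.0827 phi_1 + 0.0711 phi_2 = 0.0711
  0.0711 phi_1 + 1.0827 phi_2 = 0.2947
Solve by Cramer's rule:
  det = gamma(0)^2 - gamma(1)^2 = (1.0827)^2 - (0.0711)^2 = 1.17223929 - 0.00505521 = 1.16718408
  phi_hat_1 = [gamma(1) gamma(0) - gamma(1) gamma(2)] / det = [(0.0711)(1.0827) - (0.0711)(0.2947)] / 1.16718408 = 0.0560268 / 1.16718408 = 0.048
  phi_hat_2 = [gamma(0) gamma(2) - gamma(1)^2] / det = [(1.0827)(0.2947) - (0.0711)^2] / 1.16718408 = 0.31401648 / 1.16718408 = 0.269
So phi_hat = [0.0480, 0.2690].
Therefore phi_hat_1 = 0.0480.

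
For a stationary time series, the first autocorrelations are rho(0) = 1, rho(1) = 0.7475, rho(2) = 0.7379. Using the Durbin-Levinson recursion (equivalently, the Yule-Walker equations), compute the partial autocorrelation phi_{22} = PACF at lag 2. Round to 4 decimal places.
\phi_{22} = 0.4060

The PACF at lag k is phi_{kk}, the last component of the solution
to the Yule-Walker system G_k phi = r_k where
  (G_k)_{ij} = rho(|i - j|), (r_k)_i = rho(i), i,j = 1..k.
Equivalently, Durbin-Levinson gives phi_{kk} iteratively:
  phi_{11} = rho(1)
  phi_{kk} = [rho(k) - sum_{j=1..k-1} phi_{k-1,j} rho(k-j)]
            / [1 - sum_{j=1..k-1} phi_{k-1,j} rho(j)],
  phi_{k,j} = phi_{k-1,j} - phi_{kk} phi_{k-1,k-j},  j = 1..k-1.
Step k = 1:
  phi_11 = rho(1) = 0.7475.
Step k = 2:
  phi_22 = [rho(2) - phi_11 rho(1)] / [1 - phi_11 rho(1)] = [0.7379 - (0.7475)(0.7475)] / [1 - (0.7475)(0.7475)]
         = 0.17914375 / 0.44124375 = 0.406.
Therefore phi_{22} = 0.4060.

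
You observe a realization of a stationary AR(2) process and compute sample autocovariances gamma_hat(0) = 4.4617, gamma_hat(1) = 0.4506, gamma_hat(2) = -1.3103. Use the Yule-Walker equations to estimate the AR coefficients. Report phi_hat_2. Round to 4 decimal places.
\hat\phi_{2} = -0.3070

The Yule-Walker equations for an AR(p) process read, in matrix form,
  Gamma_p phi = r_p,   with   (Gamma_p)_{ij} = gamma(|i - j|),
                       (r_p)_i = gamma(i),   i,j = 1..p.
Substitute the sample gammas (Toeplitz matrix and right-hand side of size 2):
  Gamma_p = [[4.4617, 0.4506], [0.4506, 4.4617]]
  r_p     = [0.4506, -1.3103]
Written out:
  4.4617 phi_1 + 0.4506 phi_2 = 0.4506
  0.4506 phi_1 + 4.4617 phi_2 = -1.3103
Solve by Cramer's rule:
  det = gamma(0)^2 - gamma(1)^2 = (4.4617)^2 - (0.4506)^2 = 19.90676689 - 0.20304036 = 19.70372653
  phi_hat_1 = [gamma(1) gamma(0) - gamma(1) gamma(2)] / det = [(0.4506)(4.4617) - (0.4506)(-1.3103)] / 19.70372653 = 2.6008632 / 19.70372653 = 0.132
  phi_hat_2 = [gamma(0) gamma(2) - gamma(1)^2] / det = [(4.4617)(-1.3103) - (0.4506)^2] / 19.70372653 = -6.04920587 / 19.70372653 = -0.307
So phi_hat = [0.1320, -0.3070].
Therefore phi_hat_2 = -0.3070.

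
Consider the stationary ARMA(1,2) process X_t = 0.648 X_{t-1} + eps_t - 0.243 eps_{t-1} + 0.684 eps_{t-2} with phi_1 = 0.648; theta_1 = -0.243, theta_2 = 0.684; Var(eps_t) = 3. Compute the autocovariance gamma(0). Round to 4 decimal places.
\gamma(0) = 8.1245

Multiply the model equation by X_{t-k} and take expectations. With theta_0 = psi_0 = 1 and psi_j the MA(infinity) weights, this gives
  gamma(k) - sum_i phi_i gamma(k-i) = c_k,
  c_k = sigma^2 * sum_{j=k..q} theta_j psi_{j-k}   (c_k = 0 for k > q),
using gamma(-m) = gamma(m).
psi-weights needed (psi_j = theta_j + sum_i phi_i psi_{j-i}):
  psi_1 = theta_1 + phi_1 = -0.243 + (0.648) = 0.405
  psi_2 = theta_2 + phi_1 psi_1 = 0.684 + (0.648)(0.405) = 0.94644
Right-hand sides:
  c_0 = sigma^2 (1 + theta_1 psi_1 + theta_2 psi_2) = 3 * (1 + (-0.243)(0.405) + (0.684)(0.94644)) = 3 * 1.54895 = 4.64685
  c_1 = sigma^2 (theta_1 + theta_2 psi_1) = 3 * (-0.243 + (0.684)(0.405)) = 0.10206
  c_2 = sigma^2 theta_2 = 3 * (0.684) = 2.052
Equations for k = 0 and k = 1 (AR order 1):
  gamma(0) = phi_1 gamma(1) + c_0
  gamma(1) = phi_1 gamma(0) + c_1
Substituting the second into the first: gamma(0) (1 - phi_1^2) = c_0 + phi_1 c_1, so
  gamma(0) = (c_0 + phi_1 c_1) / (1 - phi_1^2) = (4.64685 + (0.648)(0.10206)) / (1 - (0.648)^2) = 4.712985 / 0.580096 = 8.124491.
Therefore gamma(0) = 8.1245 (to 4 decimal places).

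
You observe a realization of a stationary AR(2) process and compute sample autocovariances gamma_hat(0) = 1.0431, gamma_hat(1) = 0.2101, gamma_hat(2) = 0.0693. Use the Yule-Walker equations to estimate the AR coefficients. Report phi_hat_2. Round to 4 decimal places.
\hat\phi_{2} = 0.0270

The Yule-Walker equations for an AR(p) process read, in matrix form,
  Gamma_p phi = r_p,   with   (Gamma_p)_{ij} = gamma(|i - j|),
                       (r_p)_i = gamma(i),   i,j = 1..p.
Substitute the sample gammas (Toeplitz matrix and right-hand side of size 2):
  Gamma_p = [[1.0431, 0.2101], [0.2101, 1.0431]]
  r_p     = [0.2101, 0.0693]
Written out:
  1.0431 phi_1 + 0.2101 phi_2 = 0.2101
  0.2101 phi_1 + 1.0431 phi_2 = 0.0693
Solve by Cramer's rule:
  det = gamma(0)^2 - gamma(1)^2 = (1.0431)^2 - (0.2101)^2 = 1.08805761 - 0.04414201 = 1.0439156
  phi_hat_1 = [gamma(1) gamma(0) - gamma(1) gamma(2)] / det = [(0.2101)(1.0431) - (0.2101)(0.0693)] / 1.0439156 = 0.20459538 / 1.0439156 = 0.196
  phi_hat_2 = [gamma(0) gamma(2) - gamma(1)^2] / det = [(1.0431)(0.0693) - (0.2101)^2] / 1.0439156 = 0.02814482 / 1.0439156 = 0.027
So phi_hat = [0.1960, 0.0270].
Therefore phi_hat_2 = 0.0270.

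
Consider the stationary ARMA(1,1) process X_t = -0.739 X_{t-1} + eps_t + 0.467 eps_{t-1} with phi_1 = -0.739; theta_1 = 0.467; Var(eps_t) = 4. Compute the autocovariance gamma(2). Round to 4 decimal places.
\gamma(2) = 1.1601

Multiply the model equation by X_{t-k} and take expectations. With theta_0 = psi_0 = 1 and psi_j the MA(infinity) weights, this gives
  gamma(k) - sum_i phi_i gamma(k-i) = c_k,
  c_k = sigma^2 * sum_{j=k..q} theta_j psi_{j-k}   (c_k = 0 for k > q),
using gamma(-m) = gamma(m).
psi-weights needed (psi_j = theta_j + sum_i phi_i psi_{j-i}):
  psi_1 = theta_1 + phi_1 = 0.467 + (-0.739) = -0.272
Right-hand sides:
  c_0 = sigma^2 (1 + theta_1 psi_1) = 4 * (1 + (0.467)(-0.272)) = 4 * 0.872976 = 3.491904
  c_1 = sigma^2 theta_1 = 4 * (0.467) = 1.868
  c_2 = 0
Equations for k = 0 and k = 1 (AR order 1):
  gamma(0) = phi_1 gamma(1) + c_0
  gamma(1) = phi_1 gamma(0) + c_1
Substituting the second into the first: gamma(0) (1 - phi_1^2) = c_0 + phi_1 c_1, so
  gamma(0) = (c_0 + phi_1 c_1) / (1 - phi_1^2) = (3.491904 + (-0.739)(1.868)) / (1 - (-0.739)^2) = 2.111452 / 0.453879 = 4.652015.
  gamma(1) = phi_1 gamma(0) + c_1 = (-0.739)(4.652015) + (1.868) = -1.569839.
For k = 2 (> q): gamma(2) = phi_1 gamma(1) = (-0.739)(-1.569839) = 1.160111.
Therefore gamma(2) = 1.1601 (to 4 decimal places).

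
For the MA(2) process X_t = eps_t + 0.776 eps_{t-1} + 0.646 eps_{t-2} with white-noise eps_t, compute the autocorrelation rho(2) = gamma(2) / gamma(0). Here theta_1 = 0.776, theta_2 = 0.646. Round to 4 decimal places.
\rho(2) = 0.3199

For an MA(q) process with theta_0 = 1, the autocovariance is
  gamma(k) = sigma^2 * sum_{i=0..q-k} theta_i * theta_{i+k},
and rho(k) = gamma(k) / gamma(0). Sigma^2 cancels.
  numerator   = (1)*(0.646) = 0.646.
  denominator = (1)^2 + (0.776)^2 + (0.646)^2 = 2.019492.
  rho(2) = 0.646 / 2.019492 = 0.3199.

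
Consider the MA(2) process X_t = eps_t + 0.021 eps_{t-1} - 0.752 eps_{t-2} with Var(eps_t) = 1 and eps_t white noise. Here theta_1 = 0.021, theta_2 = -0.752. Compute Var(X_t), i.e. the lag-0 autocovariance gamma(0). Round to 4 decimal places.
\gamma(0) = 1.5659

For an MA(q) process X_t = eps_t + sum_i theta_i eps_{t-i} with
Var(eps_t) = sigma^2, the variance is
  gamma(0) = sigma^2 * (1 + sum_i theta_i^2).
  sum_i theta_i^2 = (0.021)^2 + (-0.752)^2 = 0.000441 + 0.565504 = 0.565945.
  gamma(0) = 1 * (1 + 0.565945) = 1 * 1.565945 = 1.565945, which rounds to 1.5659.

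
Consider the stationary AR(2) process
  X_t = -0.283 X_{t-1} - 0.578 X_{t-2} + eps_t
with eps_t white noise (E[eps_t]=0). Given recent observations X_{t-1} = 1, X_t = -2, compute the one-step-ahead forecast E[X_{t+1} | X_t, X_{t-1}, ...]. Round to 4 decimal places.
E[X_{t+1} \mid \mathcal F_t] = -0.0120

For an AR(p) model X_t = c + sum_i phi_i X_{t-i} + eps_t, the
one-step-ahead conditional mean is
  E[X_{t+1} | X_t, ...] = c + sum_i phi_i X_{t+1-i}.
Substitute known values:
  E[X_{t+1} | ...] = (-0.283) * (-2) + (-0.578) * (1)
                   = -0.0120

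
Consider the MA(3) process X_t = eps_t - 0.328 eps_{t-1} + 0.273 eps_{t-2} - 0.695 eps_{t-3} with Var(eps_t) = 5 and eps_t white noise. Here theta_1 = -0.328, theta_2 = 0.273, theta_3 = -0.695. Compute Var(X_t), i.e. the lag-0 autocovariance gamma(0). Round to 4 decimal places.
\gamma(0) = 8.3257

For an MA(q) process X_t = eps_t + sum_i theta_i eps_{t-i} with
Var(eps_t) = sigma^2, the variance is
  gamma(0) = sigma^2 * (1 + sum_i theta_i^2).
  sum_i theta_i^2 = (-0.328)^2 + (0.273)^2 + (-0.695)^2 = 0.107584 + 0.074529 + 0.483025 = 0.665138.
  gamma(0) = 5 * (1 + 0.665138) = 5 * 1.665138 = 8.32569, which rounds to 8.3257.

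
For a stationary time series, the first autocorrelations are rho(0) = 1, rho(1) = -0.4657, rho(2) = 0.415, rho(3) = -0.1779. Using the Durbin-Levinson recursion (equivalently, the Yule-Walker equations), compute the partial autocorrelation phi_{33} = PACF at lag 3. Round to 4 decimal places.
\phi_{33} = 0.1150

The PACF at lag k is phi_{kk}, the last component of the solution
to the Yule-Walker system G_k phi = r_k where
  (G_k)_{ij} = rho(|i - j|), (r_k)_i = rho(i), i,j = 1..k.
Equivalently, Durbin-Levinson gives phi_{kk} iteratively:
  phi_{11} = rho(1)
  phi_{kk} = [rho(k) - sum_{j=1..k-1} phi_{k-1,j} rho(k-j)]
            / [1 - sum_{j=1..k-1} phi_{k-1,j} rho(j)],
  phi_{k,j} = phi_{k-1,j} - phi_{kk} phi_{k-1,k-j},  j = 1..k-1.
Step k = 1:
  phi_11 = rho(1) = -0.4657.
Step k = 2:
  phi_22 = [rho(2) - phi_11 rho(1)] / [1 - phi_11 rho(1)] = [0.415 - (-0.4657)(-0.4657)] / [1 - (-0.4657)(-0.4657)]
         = 0.19812351 / 0.78312351 = 0.252991.
  Update: phi_21 = phi_11 - phi_22 phi_11 = -0.4657 - (0.252991)(-0.4657) = -0.347882.
Step k = 3:
  phi_33 = [rho(3) - phi_21 rho(2) - phi_22 rho(1)] / [1 - phi_21 rho(1) - phi_22 rho(2)]
    numerator   = -0.1779 - (-0.347882)(0.415) - (0.252991)(-0.4657) = 0.08428908
    denominator = 1 - (-0.347882)(-0.4657) - (0.252991)(0.415) = 0.73299997
  phi_33 = 0.08428908 / 0.73299997 = 0.115.
Therefore phi_{33} = 0.1150.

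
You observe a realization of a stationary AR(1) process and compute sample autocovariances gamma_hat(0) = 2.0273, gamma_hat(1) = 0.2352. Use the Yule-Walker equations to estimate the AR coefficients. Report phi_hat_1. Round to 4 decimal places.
\hat\phi_{1} = 0.1160

The Yule-Walker equations for an AR(p) process read, in matrix form,
  Gamma_p phi = r_p,   with   (Gamma_p)_{ij} = gamma(|i - j|),
                       (r_p)_i = gamma(i),   i,j = 1..p.
Substitute the sample gammas (Toeplitz matrix and right-hand side of size 1):
  Gamma_p = [[2.0273]]
  r_p     = [0.2352]
With p = 1 this is the single equation gamma(0) phi_1 = gamma(1):
  phi_hat_1 = gamma(1) / gamma(0) = 0.2352 / 2.0273 = 0.1160.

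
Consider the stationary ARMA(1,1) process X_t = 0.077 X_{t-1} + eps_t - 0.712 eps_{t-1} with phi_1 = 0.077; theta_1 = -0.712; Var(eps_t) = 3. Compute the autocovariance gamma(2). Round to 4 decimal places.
\gamma(2) = -0.1395

Multiply the model equation by X_{t-k} and take expectations. With theta_0 = psi_0 = 1 and psi_j the MA(infinity) weights, this gives
  gamma(k) - sum_i phi_i gamma(k-i) = c_k,
  c_k = sigma^2 * sum_{j=k..q} theta_j psi_{j-k}   (c_k = 0 for k > q),
using gamma(-m) = gamma(m).
psi-weights needed (psi_j = theta_j + sum_i phi_i psi_{j-i}):
  psi_1 = theta_1 + phi_1 = -0.712 + (0.077) = -0.635
Right-hand sides:
  c_0 = sigma^2 (1 + theta_1 psi_1) = 3 * (1 + (-0.712)(-0.635)) = 3 * 1.45212 = 4.35636
  c_1 = sigma^2 theta_1 = 3 * (-0.712) = -2.136
  c_2 = 0
Equations for k = 0 and k = 1 (AR order 1):
  gamma(0) = phi_1 gamma(1) + c_0
  gamma(1) = phi_1 gamma(0) + c_1
Substituting the second into the first: gamma(0) (1 - phi_1^2) = c_0 + phi_1 c_1, so
  gamma(0) = (c_0 + phi_1 c_1) / (1 - phi_1^2) = (4.35636 + (0.077)(-2.136)) / (1 - (0.077)^2) = 4.191888 / 0.994071 = 4.21689.
  gamma(1) = phi_1 gamma(0) + c_1 = (0.077)(4.21689) + (-2.136) = -1.811299.
For k = 2 (> q): gamma(2) = phi_1 gamma(1) = (0.077)(-1.811299) = -0.13947.
Therefore gamma(2) = -0.1395 (to 4 decimal places).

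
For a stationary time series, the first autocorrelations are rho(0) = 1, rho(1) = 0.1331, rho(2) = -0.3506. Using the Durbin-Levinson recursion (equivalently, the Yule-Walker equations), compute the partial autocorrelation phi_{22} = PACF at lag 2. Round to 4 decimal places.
\phi_{22} = -0.3750

The PACF at lag k is phi_{kk}, the last component of the solution
to the Yule-Walker system G_k phi = r_k where
  (G_k)_{ij} = rho(|i - j|), (r_k)_i = rho(i), i,j = 1..k.
Equivalently, Durbin-Levinson gives phi_{kk} iteratively:
  phi_{11} = rho(1)
  phi_{kk} = [rho(k) - sum_{j=1..k-1} phi_{k-1,j} rho(k-j)]
            / [1 - sum_{j=1..k-1} phi_{k-1,j} rho(j)],
  phi_{k,j} = phi_{k-1,j} - phi_{kk} phi_{k-1,k-j},  j = 1..k-1.
Step k = 1:
  phi_11 = rho(1) = 0.1331.
Step k = 2:
  phi_22 = [rho(2) - phi_11 rho(1)] / [1 - phi_11 rho(1)] = [-0.3506 - (0.1331)(0.1331)] / [1 - (0.1331)(0.1331)]
         = -0.36831561 / 0.98228439 = -0.375.
Therefore phi_{22} = -0.3750.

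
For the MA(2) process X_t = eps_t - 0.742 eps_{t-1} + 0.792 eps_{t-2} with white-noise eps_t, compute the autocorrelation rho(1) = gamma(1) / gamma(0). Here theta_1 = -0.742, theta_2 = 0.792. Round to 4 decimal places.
\rho(1) = -0.6105

For an MA(q) process with theta_0 = 1, the autocovariance is
  gamma(k) = sigma^2 * sum_{i=0..q-k} theta_i * theta_{i+k},
and rho(k) = gamma(k) / gamma(0). Sigma^2 cancels.
  numerator   = (1)*(-0.742) + (-0.742)*(0.792) = -1.329664.
  denominator = (1)^2 + (-0.742)^2 + (0.792)^2 = 2.177828.
  rho(1) = -1.329664 / 2.177828 = -0.6105.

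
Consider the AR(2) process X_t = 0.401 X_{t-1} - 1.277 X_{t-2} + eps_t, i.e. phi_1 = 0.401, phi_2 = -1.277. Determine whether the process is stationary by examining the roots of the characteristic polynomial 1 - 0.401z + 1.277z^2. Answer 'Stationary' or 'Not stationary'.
\text{Not stationary}

The AR(p) characteristic polynomial is P(z) = 1 - 0.401z + 1.277z^2.
Stationarity requires all roots to lie outside the unit circle, i.e. |z| > 1 for every root.
Set 1 + (-0.401) z + (1.277) z^2 = 0, i.e. a z^2 + b z + c = 0 with a = 1.277, b = -0.401, c = 1.
Discriminant D = b^2 - 4ac = (-0.401)^2 - 4*(1.277)*1 = 0.160801 - (5.108) = -4.947199.
D < 0, so the roots are the complex-conjugate pair z = (-b +/- i sqrt(-D)) / (2a) = 0.157 +/- 0.8709i.
For a conjugate pair |z|^2 = z * conj(z) = (product of roots) = c/a = 1/(1.277) = 0.783085, so |z| = sqrt(0.783085) = 0.8849 for both roots.
Moduli of all roots: 0.8849, 0.8849.
All moduli strictly greater than 1? No.
Verdict: Not stationary.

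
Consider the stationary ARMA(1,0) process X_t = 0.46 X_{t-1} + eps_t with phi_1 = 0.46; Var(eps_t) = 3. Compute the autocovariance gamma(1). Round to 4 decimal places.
\gamma(1) = 1.7504

Multiply the model equation by X_{t-k} and take expectations. With theta_0 = psi_0 = 1 and psi_j the MA(infinity) weights, this gives
  gamma(k) - sum_i phi_i gamma(k-i) = c_k,
  c_k = sigma^2 * sum_{j=k..q} theta_j psi_{j-k}   (c_k = 0 for k > q),
using gamma(-m) = gamma(m).
Pure AR (q = 0): c_0 = sigma^2 = 3, c_k = 0 for k >= 1.
Equations for k = 0 and k = 1 (AR order 1):
  gamma(0) = phi_1 gamma(1) + c_0
  gamma(1) = phi_1 gamma(0) + c_1
Substituting the second into the first: gamma(0) (1 - phi_1^2) = c_0 + phi_1 c_1, so
  gamma(0) = c_0 / (1 - phi_1^2) = 3 / (1 - (0.46)^2) = 3 / 0.7884 = 3.805175.
  gamma(1) = phi_1 gamma(0) = (0.46)(3.805175) = 1.750381.
Therefore gamma(1) = 1.7504 (to 4 decimal places).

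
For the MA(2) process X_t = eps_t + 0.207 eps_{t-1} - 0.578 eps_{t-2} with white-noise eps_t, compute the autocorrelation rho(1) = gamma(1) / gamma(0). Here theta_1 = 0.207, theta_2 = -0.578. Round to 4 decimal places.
\rho(1) = 0.0634

For an MA(q) process with theta_0 = 1, the autocovariance is
  gamma(k) = sigma^2 * sum_{i=0..q-k} theta_i * theta_{i+k},
and rho(k) = gamma(k) / gamma(0). Sigma^2 cancels.
  numerator   = (1)*(0.207) + (0.207)*(-0.578) = 0.087354.
  denominator = (1)^2 + (0.207)^2 + (-0.578)^2 = 1.376933.
  rho(1) = 0.087354 / 1.376933 = 0.0634.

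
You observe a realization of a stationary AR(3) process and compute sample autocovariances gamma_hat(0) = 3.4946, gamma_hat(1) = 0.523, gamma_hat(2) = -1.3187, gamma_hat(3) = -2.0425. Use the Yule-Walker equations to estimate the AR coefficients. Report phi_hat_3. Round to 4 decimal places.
\hat\phi_{3} = -0.5450

The Yule-Walker equations for an AR(p) process read, in matrix form,
  Gamma_p phi = r_p,   with   (Gamma_p)_{ij} = gamma(|i - j|),
                       (r_p)_i = gamma(i),   i,j = 1..p.
Substitute the sample gammas (Toeplitz matrix and right-hand side of size 3):
  Gamma_p = [[3.4946, 0.523, -1.3187], [0.523, 3.4946, 0.523], [-1.3187, 0.523, 3.4946]]
  r_p     = [0.523, -1.3187, -2.0425]
Written out (R1..R3):
  (R1) 3.4946 phi_1 + 0.523 phi_2 - 1.3187 phi_3 = 0.523
  (R2) 0.523 phi_1 + 3.4946 phi_2 + 0.523 phi_3 = -1.3187
  (R3) -1.3187 phi_1 + 0.523 phi_2 + 3.4946 phi_3 = -2.0425
Gaussian elimination:
  R2 <- R2 - (0.523/3.4946) R1 = R2 - (0.149659) R1:  3.416328 phi_2 + 0.720356 phi_3 = -1.396972
  R3 <- R3 - (-1.3187/3.4946) R1 = R3 - (-0.377354) R1:  0.720356 phi_2 + 2.996984 phi_3 = -1.845144
  R3 <- R3 - (0.720356/3.416328) R2 = R3 - (0.210857) R2:  2.845092 phi_3 = -1.550583
Back-substitution:
  phi_hat_3 = -1.550583 / 2.845092 = -0.545003
  phi_hat_2 = (-1.396972 - (0.720356)(-0.545003)) / 3.416328 = -0.293993
  phi_hat_1 = (0.523 - (0.523)(-0.293993) - (-1.3187)(-0.545003)) / 3.4946 = -0.012001
So phi_hat = [-0.0120, -0.2940, -0.5450].
Therefore phi_hat_3 = -0.5450.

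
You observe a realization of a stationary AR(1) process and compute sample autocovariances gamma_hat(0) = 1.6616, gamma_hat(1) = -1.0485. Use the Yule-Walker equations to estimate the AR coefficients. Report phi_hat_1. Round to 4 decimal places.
\hat\phi_{1} = -0.6310

The Yule-Walker equations for an AR(p) process read, in matrix form,
  Gamma_p phi = r_p,   with   (Gamma_p)_{ij} = gamma(|i - j|),
                       (r_p)_i = gamma(i),   i,j = 1..p.
Substitute the sample gammas (Toeplitz matrix and right-hand side of size 1):
  Gamma_p = [[1.6616]]
  r_p     = [-1.0485]
With p = 1 this is the single equation gamma(0) phi_1 = gamma(1):
  phi_hat_1 = gamma(1) / gamma(0) = -1.0485 / 1.6616 = -0.6310.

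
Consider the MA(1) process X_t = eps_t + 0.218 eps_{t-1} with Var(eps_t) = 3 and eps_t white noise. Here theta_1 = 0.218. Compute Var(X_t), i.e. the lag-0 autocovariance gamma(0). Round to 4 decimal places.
\gamma(0) = 3.1426

For an MA(q) process X_t = eps_t + sum_i theta_i eps_{t-i} with
Var(eps_t) = sigma^2, the variance is
  gamma(0) = sigma^2 * (1 + sum_i theta_i^2).
  sum_i theta_i^2 = (0.218)^2 = 0.047524.
  gamma(0) = 3 * (1 + 0.047524) = 3 * 1.047524 = 3.142572, which rounds to 3.1426.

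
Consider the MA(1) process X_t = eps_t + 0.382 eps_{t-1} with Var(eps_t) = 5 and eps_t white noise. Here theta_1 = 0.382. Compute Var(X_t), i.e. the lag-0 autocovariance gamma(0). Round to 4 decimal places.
\gamma(0) = 5.7296

For an MA(q) process X_t = eps_t + sum_i theta_i eps_{t-i} with
Var(eps_t) = sigma^2, the variance is
  gamma(0) = sigma^2 * (1 + sum_i theta_i^2).
  sum_i theta_i^2 = (0.382)^2 = 0.145924.
  gamma(0) = 5 * (1 + 0.145924) = 5 * 1.145924 = 5.72962, which rounds to 5.7296.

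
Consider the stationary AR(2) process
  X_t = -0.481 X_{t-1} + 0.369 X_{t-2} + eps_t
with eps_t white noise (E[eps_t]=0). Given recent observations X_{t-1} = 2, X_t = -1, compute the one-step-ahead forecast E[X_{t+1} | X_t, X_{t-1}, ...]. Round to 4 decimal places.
E[X_{t+1} \mid \mathcal F_t] = 1.2190

For an AR(p) model X_t = c + sum_i phi_i X_{t-i} + eps_t, the
one-step-ahead conditional mean is
  E[X_{t+1} | X_t, ...] = c + sum_i phi_i X_{t+1-i}.
Substitute known values:
  E[X_{t+1} | ...] = (-0.481) * (-1) + (0.369) * (2)
                   = 1.2190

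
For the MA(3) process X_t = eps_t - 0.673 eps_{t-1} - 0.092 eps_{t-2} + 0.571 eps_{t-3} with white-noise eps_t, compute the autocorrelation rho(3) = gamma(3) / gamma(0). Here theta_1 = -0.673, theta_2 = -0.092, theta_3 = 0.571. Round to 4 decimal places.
\rho(3) = 0.3195

For an MA(q) process with theta_0 = 1, the autocovariance is
  gamma(k) = sigma^2 * sum_{i=0..q-k} theta_i * theta_{i+k},
and rho(k) = gamma(k) / gamma(0). Sigma^2 cancels.
  numerator   = (1)*(0.571) = 0.571.
  denominator = (1)^2 + (-0.673)^2 + (-0.092)^2 + (0.571)^2 = 1.787434.
  rho(3) = 0.571 / 1.787434 = 0.3195.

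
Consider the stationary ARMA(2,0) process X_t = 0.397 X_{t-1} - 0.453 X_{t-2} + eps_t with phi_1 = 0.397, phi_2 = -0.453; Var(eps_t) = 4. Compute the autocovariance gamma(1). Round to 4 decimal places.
\gamma(1) = 1.4860

Multiply the model equation by X_{t-k} and take expectations. With theta_0 = psi_0 = 1 and psi_j the MA(infinity) weights, this gives
  gamma(k) - sum_i phi_i gamma(k-i) = c_k,
  c_k = sigma^2 * sum_{j=k..q} theta_j psi_{j-k}   (c_k = 0 for k > q),
using gamma(-m) = gamma(m).
Pure AR (q = 0): c_0 = sigma^2 = 4, c_k = 0 for k >= 1.
Equations for k = 0, 1, 2 (AR order 2, c_2 = 0):
  (E0) gamma(0) = phi_1 gamma(1) + phi_2 gamma(2) + c_0
  (E1) gamma(1) = phi_1 gamma(0) + phi_2 gamma(1) + c_1
  (E2) gamma(2) = phi_1 gamma(1) + phi_2 gamma(0)
From (E1): gamma(1) = A gamma(0) + B with
  A = phi_1 / (1 - phi_2) = 0.397 / 1.453 = 0.273228,   B = c_1 / (1 - phi_2) = 0 / 1.453 = 0.
Insert (E2) into (E0): gamma(0) (1 - phi_2^2) = phi_1 (1 + phi_2) gamma(1) + c_0.
  phi_1 (1 + phi_2) = (0.397)(0.547) = 0.217159,   1 - phi_2^2 = 0.794791.
Replace gamma(1) by A gamma(0) + B and collect gamma(0):
  gamma(0) [0.794791 - (0.217159)(0.273228)] = c_0 = 4
  gamma(0) * 0.735457 = 4
  gamma(0) = 4 / 0.735457 = 5.438794.
  gamma(1) = A gamma(0) = (0.273228)(5.438794) = 1.48603.
Therefore gamma(1) = 1.4860 (to 4 decimal places).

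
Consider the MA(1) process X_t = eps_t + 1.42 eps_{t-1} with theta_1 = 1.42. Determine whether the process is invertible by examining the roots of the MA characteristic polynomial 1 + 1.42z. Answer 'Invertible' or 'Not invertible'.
\text{Not invertible}

The MA(q) characteristic polynomial is P(z) = 1 + 1.42z.
Invertibility requires all roots to lie outside the unit circle, i.e. |z| > 1 for every root.
This is linear in z: 1 + (1.42) z = 0  =>  z = -1/(1.42) = -0.704225,  |z| = 0.704225.
Moduli of all roots: 0.7042.
All moduli strictly greater than 1? No.
Verdict: Not invertible.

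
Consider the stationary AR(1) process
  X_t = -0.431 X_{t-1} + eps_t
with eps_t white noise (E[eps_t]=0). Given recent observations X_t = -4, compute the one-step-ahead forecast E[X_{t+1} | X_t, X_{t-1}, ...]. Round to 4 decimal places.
E[X_{t+1} \mid \mathcal F_t] = 1.7240

For an AR(p) model X_t = c + sum_i phi_i X_{t-i} + eps_t, the
one-step-ahead conditional mean is
  E[X_{t+1} | X_t, ...] = c + sum_i phi_i X_{t+1-i}.
Substitute known values:
  E[X_{t+1} | ...] = (-0.431) * (-4)
                   = 1.7240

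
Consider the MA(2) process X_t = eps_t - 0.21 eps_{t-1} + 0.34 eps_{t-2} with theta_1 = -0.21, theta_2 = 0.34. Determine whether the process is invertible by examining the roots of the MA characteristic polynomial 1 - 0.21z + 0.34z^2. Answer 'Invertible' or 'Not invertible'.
\text{Invertible}

The MA(q) characteristic polynomial is P(z) = 1 - 0.21z + 0.34z^2.
Invertibility requires all roots to lie outside the unit circle, i.e. |z| > 1 for every root.
Set 1 + (-0.21) z + (0.34) z^2 = 0, i.e. a z^2 + b z + c = 0 with a = 0.34, b = -0.21, c = 1.
Discriminant D = b^2 - 4ac = (-0.21)^2 - 4*(0.34)*1 = 0.0441 - (1.36) = -1.3159.
D < 0, so the roots are the complex-conjugate pair z = (-b +/- i sqrt(-D)) / (2a) = 0.3088 +/- 1.687i.
For a conjugate pair |z|^2 = z * conj(z) = (product of roots) = c/a = 1/(0.34) = 2.941176, so |z| = sqrt(2.941176) = 1.715 for both roots.
Moduli of all roots: 1.7150, 1.7150.
All moduli strictly greater than 1? Yes.
Verdict: Invertible.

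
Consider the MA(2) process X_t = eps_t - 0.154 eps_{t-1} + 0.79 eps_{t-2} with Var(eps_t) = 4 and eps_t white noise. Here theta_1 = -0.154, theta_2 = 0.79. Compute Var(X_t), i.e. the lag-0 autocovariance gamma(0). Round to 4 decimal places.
\gamma(0) = 6.5913

For an MA(q) process X_t = eps_t + sum_i theta_i eps_{t-i} with
Var(eps_t) = sigma^2, the variance is
  gamma(0) = sigma^2 * (1 + sum_i theta_i^2).
  sum_i theta_i^2 = (-0.154)^2 + (0.79)^2 = 0.023716 + 0.6241 = 0.647816.
  gamma(0) = 4 * (1 + 0.647816) = 4 * 1.647816 = 6.591264, which rounds to 6.5913.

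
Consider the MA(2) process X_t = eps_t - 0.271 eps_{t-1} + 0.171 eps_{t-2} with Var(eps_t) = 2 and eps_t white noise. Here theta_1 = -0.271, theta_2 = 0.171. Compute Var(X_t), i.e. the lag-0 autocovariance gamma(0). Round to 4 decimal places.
\gamma(0) = 2.2054

For an MA(q) process X_t = eps_t + sum_i theta_i eps_{t-i} with
Var(eps_t) = sigma^2, the variance is
  gamma(0) = sigma^2 * (1 + sum_i theta_i^2).
  sum_i theta_i^2 = (-0.271)^2 + (0.171)^2 = 0.073441 + 0.029241 = 0.102682.
  gamma(0) = 2 * (1 + 0.102682) = 2 * 1.102682 = 2.205364, which rounds to 2.2054.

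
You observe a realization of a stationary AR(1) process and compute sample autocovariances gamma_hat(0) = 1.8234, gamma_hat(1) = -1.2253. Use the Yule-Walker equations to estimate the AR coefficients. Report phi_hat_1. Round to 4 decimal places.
\hat\phi_{1} = -0.6720

The Yule-Walker equations for an AR(p) process read, in matrix form,
  Gamma_p phi = r_p,   with   (Gamma_p)_{ij} = gamma(|i - j|),
                       (r_p)_i = gamma(i),   i,j = 1..p.
Substitute the sample gammas (Toeplitz matrix and right-hand side of size 1):
  Gamma_p = [[1.8234]]
  r_p     = [-1.2253]
With p = 1 this is the single equation gamma(0) phi_1 = gamma(1):
  phi_hat_1 = gamma(1) / gamma(0) = -1.2253 / 1.8234 = -0.6720.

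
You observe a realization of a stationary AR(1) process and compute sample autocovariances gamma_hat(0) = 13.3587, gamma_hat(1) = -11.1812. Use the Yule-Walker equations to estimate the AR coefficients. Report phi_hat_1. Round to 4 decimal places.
\hat\phi_{1} = -0.8370

The Yule-Walker equations for an AR(p) process read, in matrix form,
  Gamma_p phi = r_p,   with   (Gamma_p)_{ij} = gamma(|i - j|),
                       (r_p)_i = gamma(i),   i,j = 1..p.
Substitute the sample gammas (Toeplitz matrix and right-hand side of size 1):
  Gamma_p = [[13.3587]]
  r_p     = [-11.1812]
With p = 1 this is the single equation gamma(0) phi_1 = gamma(1):
  phi_hat_1 = gamma(1) / gamma(0) = -11.1812 / 13.3587 = -0.8370.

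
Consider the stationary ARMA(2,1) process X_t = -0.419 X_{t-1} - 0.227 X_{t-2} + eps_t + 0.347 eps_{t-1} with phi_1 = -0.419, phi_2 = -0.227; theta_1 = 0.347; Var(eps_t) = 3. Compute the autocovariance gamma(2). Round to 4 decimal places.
\gamma(2) = -0.6209

Multiply the model equation by X_{t-k} and take expectations. With theta_0 = psi_0 = 1 and psi_j the MA(infinity) weights, this gives
  gamma(k) - sum_i phi_i gamma(k-i) = c_k,
  c_k = sigma^2 * sum_{j=k..q} theta_j psi_{j-k}   (c_k = 0 for k > q),
using gamma(-m) = gamma(m).
psi-weights needed (psi_j = theta_j + sum_i phi_i psi_{j-i}):
  psi_1 = theta_1 + phi_1 = 0.347 + (-0.419) = -0.072
Right-hand sides:
  c_0 = sigma^2 (1 + theta_1 psi_1) = 3 * (1 + (0.347)(-0.072)) = 3 * 0.975016 = 2.925048
  c_1 = sigma^2 theta_1 = 3 * (0.347) = 1.041
  c_2 = 0
Equations for k = 0, 1, 2 (AR order 2, c_2 = 0):
  (E0) gamma(0) = phi_1 gamma(1) + phi_2 gamma(2) + c_0
  (E1) gamma(1) = phi_1 gamma(0) + phi_2 gamma(1) + c_1
  (E2) gamma(2) = phi_1 gamma(1) + phi_2 gamma(0)
From (E1): gamma(1) = A gamma(0) + B with
  A = phi_1 / (1 - phi_2) = -0.419 / 1.227 = -0.341483,   B = c_1 / (1 - phi_2) = 1.041 / 1.227 = 0.848411.
Insert (E2) into (E0): gamma(0) (1 - phi_2^2) = phi_1 (1 + phi_2) gamma(1) + c_0.
  phi_1 (1 + phi_2) = (-0.419)(0.773) = -0.323887,   1 - phi_2^2 = 0.948471.
Replace gamma(1) by A gamma(0) + B and collect gamma(0):
  gamma(0) [0.948471 - (-0.323887)(-0.341483)] = (-0.323887)(0.848411) + 2.925048
  gamma(0) * 0.837869 = 2.650259
  gamma(0) = 2.650259 / 0.837869 = 3.163094.
  gamma(1) = A gamma(0) + B = (-0.341483)(3.163094) + (0.848411) = -0.231733.
  gamma(2) = phi_1 gamma(1) + phi_2 gamma(0) = (-0.419)(-0.231733) + (-0.227)(3.163094) = -0.620926.
Therefore gamma(2) = -0.6209 (to 4 decimal places).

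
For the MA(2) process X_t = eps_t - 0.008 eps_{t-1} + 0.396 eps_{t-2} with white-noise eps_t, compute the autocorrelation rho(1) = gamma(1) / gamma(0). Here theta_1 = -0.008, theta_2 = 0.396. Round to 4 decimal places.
\rho(1) = -0.0097

For an MA(q) process with theta_0 = 1, the autocovariance is
  gamma(k) = sigma^2 * sum_{i=0..q-k} theta_i * theta_{i+k},
and rho(k) = gamma(k) / gamma(0). Sigma^2 cancels.
  numerator   = (1)*(-0.008) + (-0.008)*(0.396) = -0.011168.
  denominator = (1)^2 + (-0.008)^2 + (0.396)^2 = 1.15688.
  rho(1) = -0.011168 / 1.15688 = -0.0097.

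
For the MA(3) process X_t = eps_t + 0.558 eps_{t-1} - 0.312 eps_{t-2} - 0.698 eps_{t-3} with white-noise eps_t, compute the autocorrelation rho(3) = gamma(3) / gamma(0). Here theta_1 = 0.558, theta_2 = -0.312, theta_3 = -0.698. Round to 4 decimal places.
\rho(3) = -0.3682

For an MA(q) process with theta_0 = 1, the autocovariance is
  gamma(k) = sigma^2 * sum_{i=0..q-k} theta_i * theta_{i+k},
and rho(k) = gamma(k) / gamma(0). Sigma^2 cancels.
  numerator   = (1)*(-0.698) = -0.698.
  denominator = (1)^2 + (0.558)^2 + (-0.312)^2 + (-0.698)^2 = 1.895912.
  rho(3) = -0.698 / 1.895912 = -0.3682.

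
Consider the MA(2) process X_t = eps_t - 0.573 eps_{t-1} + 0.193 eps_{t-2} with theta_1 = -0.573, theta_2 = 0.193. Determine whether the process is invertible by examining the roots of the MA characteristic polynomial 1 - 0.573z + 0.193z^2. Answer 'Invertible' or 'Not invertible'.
\text{Invertible}

The MA(q) characteristic polynomial is P(z) = 1 - 0.573z + 0.193z^2.
Invertibility requires all roots to lie outside the unit circle, i.e. |z| > 1 for every root.
Set 1 + (-0.573) z + (0.193) z^2 = 0, i.e. a z^2 + b z + c = 0 with a = 0.193, b = -0.573, c = 1.
Discriminant D = b^2 - 4ac = (-0.573)^2 - 4*(0.193)*1 = 0.328329 - (0.772) = -0.443671.
D < 0, so the roots are the complex-conjugate pair z = (-b +/- i sqrt(-D)) / (2a) = 1.4845 +/- 1.7256i.
For a conjugate pair |z|^2 = z * conj(z) = (product of roots) = c/a = 1/(0.193) = 5.181347, so |z| = sqrt(5.181347) = 2.2763 for both roots.
Moduli of all roots: 2.2763, 2.2763.
All moduli strictly greater than 1? Yes.
Verdict: Invertible.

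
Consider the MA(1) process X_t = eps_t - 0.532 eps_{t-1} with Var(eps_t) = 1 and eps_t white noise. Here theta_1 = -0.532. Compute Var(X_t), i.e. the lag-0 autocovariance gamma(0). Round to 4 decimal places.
\gamma(0) = 1.2830

For an MA(q) process X_t = eps_t + sum_i theta_i eps_{t-i} with
Var(eps_t) = sigma^2, the variance is
  gamma(0) = sigma^2 * (1 + sum_i theta_i^2).
  sum_i theta_i^2 = (-0.532)^2 = 0.283024.
  gamma(0) = 1 * (1 + 0.283024) = 1 * 1.283024 = 1.283024, which rounds to 1.2830.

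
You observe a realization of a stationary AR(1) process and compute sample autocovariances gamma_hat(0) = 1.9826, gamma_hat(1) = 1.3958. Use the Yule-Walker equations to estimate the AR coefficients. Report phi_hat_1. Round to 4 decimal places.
\hat\phi_{1} = 0.7040

The Yule-Walker equations for an AR(p) process read, in matrix form,
  Gamma_p phi = r_p,   with   (Gamma_p)_{ij} = gamma(|i - j|),
                       (r_p)_i = gamma(i),   i,j = 1..p.
Substitute the sample gammas (Toeplitz matrix and right-hand side of size 1):
  Gamma_p = [[1.9826]]
  r_p     = [1.3958]
With p = 1 this is the single equation gamma(0) phi_1 = gamma(1):
  phi_hat_1 = gamma(1) / gamma(0) = 1.3958 / 1.9826 = 0.7040.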